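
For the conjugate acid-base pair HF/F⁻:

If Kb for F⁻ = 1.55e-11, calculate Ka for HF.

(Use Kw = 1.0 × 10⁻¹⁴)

For a conjugate pair Ka × Kb = Kw, so Ka = Kw/Kb = 1.0 × 10⁻¹⁴ / 1.55e-11 = 6.45e-04.

K_a = 6.45e-04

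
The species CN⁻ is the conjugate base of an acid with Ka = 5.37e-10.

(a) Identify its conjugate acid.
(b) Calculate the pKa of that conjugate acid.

(a) The conjugate acid is formed by adding one H⁺ to CN⁻, giving HCN. (b) pKa = -log(Ka) = -log(5.37e-10) = 9.27.

Conjugate acid: HCN; pK_a = 9.27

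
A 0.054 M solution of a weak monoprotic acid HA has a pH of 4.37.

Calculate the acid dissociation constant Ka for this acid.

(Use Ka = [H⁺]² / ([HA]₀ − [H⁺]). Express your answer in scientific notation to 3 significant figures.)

[H⁺] = 10^(−pH) = 10^(−4.37) = 4.266e-05 M. For HA ⇌ H⁺ + A⁻, Ka = [H⁺][A⁻]/[HA] = [H⁺]² / ([HA]₀ − [H⁺]) = (4.266e-05)² / (0.054 − 4.266e-05) = 3.37e-08.

K_a = 3.37e-08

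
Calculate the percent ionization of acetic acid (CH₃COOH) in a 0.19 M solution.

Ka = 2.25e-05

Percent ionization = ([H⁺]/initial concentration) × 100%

Using Ka equilibrium: x² + Ka×x - Ka×C = 0. Solving: [H⁺] = 2.0564e-03. Percent = (2.0564e-03/0.19) × 100

Percent ionization = 1.08%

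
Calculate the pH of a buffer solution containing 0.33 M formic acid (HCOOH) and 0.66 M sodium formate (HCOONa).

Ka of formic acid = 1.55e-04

pKa = -log(1.55e-04) = 3.81. pH = pKa + log([A⁻]/[HA]) = 3.81 + log(0.66/0.33)

pH = 4.11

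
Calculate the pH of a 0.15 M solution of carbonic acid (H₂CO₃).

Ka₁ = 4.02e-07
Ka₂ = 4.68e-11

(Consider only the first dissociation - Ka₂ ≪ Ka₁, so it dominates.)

First dissociation dominates. From Ka₁ = [H⁺][HA⁻]/[H₂A], x² + Ka₁·x − Ka₁·C = 0 with C = 0.15 M and Ka₁ = 4.02e-07. Solving: [H⁺] = (−Ka₁ + √(Ka₁² + 4·Ka₁·C)) / 2 = 2.4536e-04 M. pH = -log(2.4536e-04) = 3.61.

pH = 3.61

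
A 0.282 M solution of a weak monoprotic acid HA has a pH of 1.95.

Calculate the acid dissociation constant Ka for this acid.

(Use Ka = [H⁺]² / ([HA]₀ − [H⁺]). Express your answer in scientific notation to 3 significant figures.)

[H⁺] = 10^(−pH) = 10^(−1.95) = 1.122e-02 M. For HA ⇌ H⁺ + A⁻, Ka = [H⁺][A⁻]/[HA] = [H⁺]² / ([HA]₀ − [H⁺]) = (1.122e-02)² / (0.282 − 1.122e-02) = 4.65e-04.

K_a = 4.65e-04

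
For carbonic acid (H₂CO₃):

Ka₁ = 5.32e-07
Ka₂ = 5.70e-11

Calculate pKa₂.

pKa₂ = -log(Ka₂) = -log(5.70e-11) = 10.24.

pK_{a2} = 10.24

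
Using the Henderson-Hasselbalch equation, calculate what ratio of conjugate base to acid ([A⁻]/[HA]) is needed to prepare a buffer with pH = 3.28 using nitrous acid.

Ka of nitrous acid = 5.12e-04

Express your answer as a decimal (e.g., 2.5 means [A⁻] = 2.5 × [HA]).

pKa = -log(5.12e-04) = 3.2907. pH = pKa + log([A⁻]/[HA]), so log([A⁻]/[HA]) = pH − pKa = 3.28 − 3.2907 = -0.0107. [A⁻]/[HA] = 10^(-0.0107) = 0.976

[A⁻]/[HA] = 0.976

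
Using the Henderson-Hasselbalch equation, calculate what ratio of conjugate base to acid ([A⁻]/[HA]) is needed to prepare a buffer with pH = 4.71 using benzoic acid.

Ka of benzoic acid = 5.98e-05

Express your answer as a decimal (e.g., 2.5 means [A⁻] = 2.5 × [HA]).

pKa = -log(5.98e-05) = 4.2233. pH = pKa + log([A⁻]/[HA]), so log([A⁻]/[HA]) = pH − pKa = 4.71 − 4.2233 = 0.4867. [A⁻]/[HA] = 10^(0.4867) = 3.07

[A⁻]/[HA] = 3.07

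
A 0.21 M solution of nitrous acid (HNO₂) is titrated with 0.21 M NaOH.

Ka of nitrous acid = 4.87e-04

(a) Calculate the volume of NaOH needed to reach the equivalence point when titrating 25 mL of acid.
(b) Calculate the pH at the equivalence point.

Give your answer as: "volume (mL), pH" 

moles acid = 0.21 × 25/1000 = 0.00525 mol; V_base = moles/0.21 × 1000 = 25.0 mL. At equivalence only the conjugate base is present: [A⁻] = 0.00525/0.050 = 1.0500e-01 M. Kb = Kw/Ka = 2.05e-11; [OH⁻] = √(Kb × [A⁻]) = 1.4684e-06; pOH = 5.83; pH = 14 - pOH = 8.17.

V = 25.0 mL, pH = 8.17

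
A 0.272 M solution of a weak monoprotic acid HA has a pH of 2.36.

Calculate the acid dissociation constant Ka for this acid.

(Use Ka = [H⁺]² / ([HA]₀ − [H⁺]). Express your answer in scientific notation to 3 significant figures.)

[H⁺] = 10^(−pH) = 10^(−2.36) = 4.365e-03 M. For HA ⇌ H⁺ + A⁻, Ka = [H⁺][A⁻]/[HA] = [H⁺]² / ([HA]₀ − [H⁺]) = (4.365e-03)² / (0.272 − 4.365e-03) = 7.12e-05.

K_a = 7.12e-05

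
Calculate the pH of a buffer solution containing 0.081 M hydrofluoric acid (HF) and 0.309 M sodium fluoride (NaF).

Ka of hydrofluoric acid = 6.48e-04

pKa = -log(6.48e-04) = 3.19. pH = pKa + log([A⁻]/[HA]) = 3.19 + log(0.309/0.081)

pH = 3.77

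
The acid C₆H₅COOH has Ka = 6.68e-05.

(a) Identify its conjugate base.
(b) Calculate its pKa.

(a) The conjugate base is formed by removing one H⁺ from C₆H₅COOH, giving C₆H₅COO⁻. (b) pKa = -log(Ka) = -log(6.68e-05) = 4.18.

Conjugate base: C₆H₅COO⁻; pK_a = 4.18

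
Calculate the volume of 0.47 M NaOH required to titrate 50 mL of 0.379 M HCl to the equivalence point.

At equivalence: moles acid = moles base. moles HCl = 0.379 × 50/1000 = 0.01895 mol. V_base = moles / 0.47 × 1000 = 40.3 mL.

V_{base} = 40.3 mL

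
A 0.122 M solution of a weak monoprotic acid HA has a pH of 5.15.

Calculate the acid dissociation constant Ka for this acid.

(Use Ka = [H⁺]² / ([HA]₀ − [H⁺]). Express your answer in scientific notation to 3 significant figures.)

[H⁺] = 10^(−pH) = 10^(−5.15) = 7.079e-06 M. For HA ⇌ H⁺ + A⁻, Ka = [H⁺][A⁻]/[HA] = [H⁺]² / ([HA]₀ − [H⁺]) = (7.079e-06)² / (0.122 − 7.079e-06) = 4.11e-10.

K_a = 4.11e-10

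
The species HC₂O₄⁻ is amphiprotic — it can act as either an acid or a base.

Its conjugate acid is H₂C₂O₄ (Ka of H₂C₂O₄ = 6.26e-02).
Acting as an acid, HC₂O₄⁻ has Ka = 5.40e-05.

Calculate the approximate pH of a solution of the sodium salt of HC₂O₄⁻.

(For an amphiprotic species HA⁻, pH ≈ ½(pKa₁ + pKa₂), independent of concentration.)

pKa₁ = -log(6.26e-02) = 1.20; pKa₂ = -log(5.40e-05) = 4.27. For an amphiprotic species, pH ≈ ½(pKa₁ + pKa₂) = ½(1.20 + 4.27) = 2.74.

pH = 2.74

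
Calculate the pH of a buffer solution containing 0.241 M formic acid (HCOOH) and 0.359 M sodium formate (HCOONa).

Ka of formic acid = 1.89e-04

pKa = -log(1.89e-04) = 3.72. pH = pKa + log([A⁻]/[HA]) = 3.72 + log(0.359/0.241)

pH = 3.90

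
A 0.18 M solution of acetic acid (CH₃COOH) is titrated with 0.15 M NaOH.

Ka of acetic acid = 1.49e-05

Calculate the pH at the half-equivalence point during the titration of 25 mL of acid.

At half-equivalence [HA] = [A⁻], so Henderson-Hasselbalch gives pH = pKa = -log(1.49e-05) = 4.83.

pH = pKa = 4.83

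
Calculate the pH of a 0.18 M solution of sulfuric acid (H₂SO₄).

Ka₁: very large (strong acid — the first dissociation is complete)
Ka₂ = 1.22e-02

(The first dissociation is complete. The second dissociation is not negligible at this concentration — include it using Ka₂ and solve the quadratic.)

First dissociation is complete: [H⁺]₀ = [HSO₄⁻]₀ = C = 0.18 M. Second dissociation HSO₄⁻ ⇌ H⁺ + SO₄²⁻: let x = [SO₄²⁻]. Ka₂ = (C + x)·x / (C − x) = 1.22e-02 → x² + (C + Ka₂)·x − Ka₂·C = 0 → x² + 0.19220·x − 2.196e-03 = 0. x = (−0.19220 + √(0.19220² + 4 × 2.196e-03)) / 2 = 1.0817e-02 M. [H⁺] = C + x = 0.18 + 1.0817e-02 = 1.9082e-01 M. pH = -log(1.9082e-01) = 0.72.

pH = 0.72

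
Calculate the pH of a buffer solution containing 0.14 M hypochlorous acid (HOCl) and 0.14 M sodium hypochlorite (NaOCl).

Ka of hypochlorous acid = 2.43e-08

pKa = -log(2.43e-08) = 7.61. pH = pKa + log([A⁻]/[HA]) = 7.61 + log(0.14/0.14)

pH = 7.61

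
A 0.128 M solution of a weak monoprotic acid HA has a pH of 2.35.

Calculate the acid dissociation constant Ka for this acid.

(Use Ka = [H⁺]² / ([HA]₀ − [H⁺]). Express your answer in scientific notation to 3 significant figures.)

[H⁺] = 10^(−pH) = 10^(−2.35) = 4.467e-03 M. For HA ⇌ H⁺ + A⁻, Ka = [H⁺][A⁻]/[HA] = [H⁺]² / ([HA]₀ − [H⁺]) = (4.467e-03)² / (0.128 − 4.467e-03) = 1.62e-04.

K_a = 1.62e-04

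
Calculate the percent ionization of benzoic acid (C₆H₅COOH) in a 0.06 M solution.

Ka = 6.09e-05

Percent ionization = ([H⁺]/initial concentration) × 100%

Using Ka equilibrium: x² + Ka×x - Ka×C = 0. Solving: [H⁺] = 1.8813e-03. Percent = (1.8813e-03/0.06) × 100

Percent ionization = 3.14%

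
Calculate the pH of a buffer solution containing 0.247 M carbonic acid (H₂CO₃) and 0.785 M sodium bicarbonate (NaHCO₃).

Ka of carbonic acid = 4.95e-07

pKa = -log(4.95e-07) = 6.31. pH = pKa + log([A⁻]/[HA]) = 6.31 + log(0.785/0.247)

pH = 6.81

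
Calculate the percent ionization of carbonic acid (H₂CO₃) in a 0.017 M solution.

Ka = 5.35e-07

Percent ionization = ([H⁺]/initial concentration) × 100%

Using Ka equilibrium: x² + Ka×x - Ka×C = 0. Solving: [H⁺] = 9.5101e-05. Percent = (9.5101e-05/0.017) × 100

Percent ionization = 0.559%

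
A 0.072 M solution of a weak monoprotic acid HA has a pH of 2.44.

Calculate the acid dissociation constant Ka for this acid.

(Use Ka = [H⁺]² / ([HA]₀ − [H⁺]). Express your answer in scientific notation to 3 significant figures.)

[H⁺] = 10^(−pH) = 10^(−2.44) = 3.631e-03 M. For HA ⇌ H⁺ + A⁻, Ka = [H⁺][A⁻]/[HA] = [H⁺]² / ([HA]₀ − [H⁺]) = (3.631e-03)² / (0.072 − 3.631e-03) = 1.93e-04.

K_a = 1.93e-04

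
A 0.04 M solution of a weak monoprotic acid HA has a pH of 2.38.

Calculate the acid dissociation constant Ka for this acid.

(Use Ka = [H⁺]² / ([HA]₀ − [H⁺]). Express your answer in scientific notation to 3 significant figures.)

[H⁺] = 10^(−pH) = 10^(−2.38) = 4.169e-03 M. For HA ⇌ H⁺ + A⁻, Ka = [H⁺][A⁻]/[HA] = [H⁺]² / ([HA]₀ − [H⁺]) = (4.169e-03)² / (0.04 − 4.169e-03) = 4.85e-04.

K_a = 4.85e-04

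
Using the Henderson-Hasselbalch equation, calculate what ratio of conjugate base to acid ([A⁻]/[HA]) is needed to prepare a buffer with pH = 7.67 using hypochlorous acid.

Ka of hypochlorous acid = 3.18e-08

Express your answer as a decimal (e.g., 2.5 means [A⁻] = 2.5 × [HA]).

pKa = -log(3.18e-08) = 7.4976. pH = pKa + log([A⁻]/[HA]), so log([A⁻]/[HA]) = pH − pKa = 7.67 − 7.4976 = 0.1724. [A⁻]/[HA] = 10^(0.1724) = 1.49

[A⁻]/[HA] = 1.49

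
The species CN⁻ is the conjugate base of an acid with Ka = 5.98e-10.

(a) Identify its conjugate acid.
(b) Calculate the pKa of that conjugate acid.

(a) The conjugate acid is formed by adding one H⁺ to CN⁻, giving HCN. (b) pKa = -log(Ka) = -log(5.98e-10) = 9.22.

Conjugate acid: HCN; pK_a = 9.22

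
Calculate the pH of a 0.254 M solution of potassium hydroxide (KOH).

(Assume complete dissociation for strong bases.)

[OH⁻] = 0.254 M for strong base. pOH = -log[OH⁻] = 0.60, pH = 14 - pOH

pH = 13.40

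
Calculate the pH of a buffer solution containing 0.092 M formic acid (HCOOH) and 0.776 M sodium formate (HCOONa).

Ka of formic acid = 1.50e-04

pKa = -log(1.50e-04) = 3.82. pH = pKa + log([A⁻]/[HA]) = 3.82 + log(0.776/0.092)

pH = 4.75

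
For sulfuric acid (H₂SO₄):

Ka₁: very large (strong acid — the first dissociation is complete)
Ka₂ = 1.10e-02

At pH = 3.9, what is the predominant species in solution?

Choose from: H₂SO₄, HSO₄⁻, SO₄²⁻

The first dissociation is complete, so H₂SO₄ itself is never the predominant species in water; pKa₂ = -log(1.10e-02) = 1.96. For a polyprotic acid the predominant species crosses at each pKa: below pKa_n the protonated form dominates, above it the deprotonated form does. At pH = 3.9, the predominant species is SO₄²⁻.

SO₄²⁻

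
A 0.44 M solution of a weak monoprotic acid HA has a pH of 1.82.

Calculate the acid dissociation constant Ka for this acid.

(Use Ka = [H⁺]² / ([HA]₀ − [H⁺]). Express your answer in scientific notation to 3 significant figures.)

[H⁺] = 10^(−pH) = 10^(−1.82) = 1.514e-02 M. For HA ⇌ H⁺ + A⁻, Ka = [H⁺][A⁻]/[HA] = [H⁺]² / ([HA]₀ − [H⁺]) = (1.514e-02)² / (0.44 − 1.514e-02) = 5.39e-04.

K_a = 5.39e-04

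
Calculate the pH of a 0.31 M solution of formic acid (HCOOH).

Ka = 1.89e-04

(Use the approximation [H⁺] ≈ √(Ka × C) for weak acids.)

[H⁺] = √(Ka × C) = √(1.89e-04 × 0.31) = 7.6544e-03. pH = -log(7.6544e-03)

pH = 2.12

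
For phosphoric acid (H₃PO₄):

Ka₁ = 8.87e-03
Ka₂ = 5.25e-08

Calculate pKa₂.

pKa₂ = -log(Ka₂) = -log(5.25e-08) = 7.28.

pK_{a2} = 7.28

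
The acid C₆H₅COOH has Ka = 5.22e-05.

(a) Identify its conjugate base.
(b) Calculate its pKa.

(a) The conjugate base is formed by removing one H⁺ from C₆H₅COOH, giving C₆H₅COO⁻. (b) pKa = -log(Ka) = -log(5.22e-05) = 4.28.

Conjugate base: C₆H₅COO⁻; pK_a = 4.28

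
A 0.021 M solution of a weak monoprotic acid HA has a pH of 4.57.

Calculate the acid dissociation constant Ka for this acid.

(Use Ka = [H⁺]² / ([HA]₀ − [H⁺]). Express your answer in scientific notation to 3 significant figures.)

[H⁺] = 10^(−pH) = 10^(−4.57) = 2.692e-05 M. For HA ⇌ H⁺ + A⁻, Ka = [H⁺][A⁻]/[HA] = [H⁺]² / ([HA]₀ − [H⁺]) = (2.692e-05)² / (0.021 − 2.692e-05) = 3.45e-08.

K_a = 3.45e-08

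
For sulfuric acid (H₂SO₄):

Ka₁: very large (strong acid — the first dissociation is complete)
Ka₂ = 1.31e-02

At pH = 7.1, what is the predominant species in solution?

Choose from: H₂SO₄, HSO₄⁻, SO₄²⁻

The first dissociation is complete, so H₂SO₄ itself is never the predominant species in water; pKa₂ = -log(1.31e-02) = 1.88. For a polyprotic acid the predominant species crosses at each pKa: below pKa_n the protonated form dominates, above it the deprotonated form does. At pH = 7.1, the predominant species is SO₄²⁻.

SO₄²⁻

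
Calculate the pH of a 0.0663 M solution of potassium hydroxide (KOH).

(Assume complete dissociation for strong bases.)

[OH⁻] = 0.0663 M for strong base. pOH = -log[OH⁻] = 1.18, pH = 14 - pOH

pH = 12.82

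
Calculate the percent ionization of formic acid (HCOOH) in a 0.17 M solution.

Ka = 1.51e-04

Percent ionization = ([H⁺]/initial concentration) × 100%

Using Ka equilibrium: x² + Ka×x - Ka×C = 0. Solving: [H⁺] = 4.9916e-03. Percent = (4.9916e-03/0.17) × 100

Percent ionization = 2.94%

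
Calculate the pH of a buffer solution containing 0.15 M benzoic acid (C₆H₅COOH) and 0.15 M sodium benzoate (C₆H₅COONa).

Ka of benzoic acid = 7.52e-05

pKa = -log(7.52e-05) = 4.12. pH = pKa + log([A⁻]/[HA]) = 4.12 + log(0.15/0.15)

pH = 4.12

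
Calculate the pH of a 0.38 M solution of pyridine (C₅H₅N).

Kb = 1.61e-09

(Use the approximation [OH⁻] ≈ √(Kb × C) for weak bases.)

[OH⁻] = √(Kb × C) = √(1.61e-09 × 0.38) = 2.4735e-05. pOH = 4.61, pH = 14 - pOH

pH = 9.39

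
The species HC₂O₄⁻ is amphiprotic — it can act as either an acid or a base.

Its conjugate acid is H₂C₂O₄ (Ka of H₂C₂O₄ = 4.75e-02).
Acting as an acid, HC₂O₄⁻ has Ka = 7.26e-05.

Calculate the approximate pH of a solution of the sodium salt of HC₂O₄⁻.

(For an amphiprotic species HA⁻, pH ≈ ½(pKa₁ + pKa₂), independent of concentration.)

pKa₁ = -log(4.75e-02) = 1.32; pKa₂ = -log(7.26e-05) = 4.14. For an amphiprotic species, pH ≈ ½(pKa₁ + pKa₂) = ½(1.32 + 4.14) = 2.73.

pH = 2.73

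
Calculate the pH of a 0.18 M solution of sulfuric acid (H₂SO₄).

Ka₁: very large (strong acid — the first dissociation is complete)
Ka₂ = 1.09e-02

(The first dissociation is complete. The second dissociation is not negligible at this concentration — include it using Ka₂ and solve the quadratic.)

First dissociation is complete: [H⁺]₀ = [HSO₄⁻]₀ = C = 0.18 M. Second dissociation HSO₄⁻ ⇌ H⁺ + SO₄²⁻: let x = [SO₄²⁻]. Ka₂ = (C + x)·x / (C − x) = 1.09e-02 → x² + (C + Ka₂)·x − Ka₂·C = 0 → x² + 0.19090·x − 1.962e-03 = 0. x = (−0.19090 + √(0.19090² + 4 × 1.962e-03)) / 2 = 9.7769e-03 M. [H⁺] = C + x = 0.18 + 9.7769e-03 = 1.8978e-01 M. pH = -log(1.8978e-01) = 0.72.

pH = 0.72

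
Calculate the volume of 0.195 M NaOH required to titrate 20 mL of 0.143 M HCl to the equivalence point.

At equivalence: moles acid = moles base. moles HCl = 0.143 × 20/1000 = 0.00286 mol. V_base = moles / 0.195 × 1000 = 14.7 mL.

V_{base} = 14.7 mL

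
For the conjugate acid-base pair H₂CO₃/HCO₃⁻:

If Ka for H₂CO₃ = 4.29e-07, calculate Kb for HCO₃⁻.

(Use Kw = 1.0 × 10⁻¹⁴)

For a conjugate pair Ka × Kb = Kw, so Kb = Kw/Ka = 1.0 × 10⁻¹⁴ / 4.29e-07 = 2.33e-08.

K_b = 2.33e-08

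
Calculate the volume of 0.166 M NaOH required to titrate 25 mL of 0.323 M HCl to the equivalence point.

At equivalence: moles acid = moles base. moles HCl = 0.323 × 25/1000 = 0.008075 mol. V_base = moles / 0.166 × 1000 = 48.6 mL.

V_{base} = 48.6 mL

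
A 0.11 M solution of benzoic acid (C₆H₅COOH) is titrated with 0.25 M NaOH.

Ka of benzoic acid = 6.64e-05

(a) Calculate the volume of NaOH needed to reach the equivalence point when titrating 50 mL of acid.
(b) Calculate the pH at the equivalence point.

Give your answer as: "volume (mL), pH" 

moles acid = 0.11 × 50/1000 = 0.0055 mol; V_base = moles/0.25 × 1000 = 22.0 mL. At equivalence only the conjugate base is present: [A⁻] = 0.0055/0.072 = 7.6389e-02 M. Kb = Kw/Ka = 1.51e-10; [OH⁻] = √(Kb × [A⁻]) = 3.3918e-06; pOH = 5.47; pH = 14 - pOH = 8.53.

V = 22.0 mL, pH = 8.53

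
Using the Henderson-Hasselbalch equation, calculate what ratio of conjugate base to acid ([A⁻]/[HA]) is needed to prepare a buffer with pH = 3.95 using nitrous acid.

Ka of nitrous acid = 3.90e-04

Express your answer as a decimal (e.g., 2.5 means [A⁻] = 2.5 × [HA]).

pKa = -log(3.90e-04) = 3.4089. pH = pKa + log([A⁻]/[HA]), so log([A⁻]/[HA]) = pH − pKa = 3.95 − 3.4089 = 0.5411. [A⁻]/[HA] = 10^(0.5411) = 3.48

[A⁻]/[HA] = 3.48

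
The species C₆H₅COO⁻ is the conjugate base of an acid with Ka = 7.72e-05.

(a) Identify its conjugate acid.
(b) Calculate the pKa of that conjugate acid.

(a) The conjugate acid is formed by adding one H⁺ to C₆H₅COO⁻, giving C₆H₅COOH. (b) pKa = -log(Ka) = -log(7.72e-05) = 4.11.

Conjugate acid: C₆H₅COOH; pK_a = 4.11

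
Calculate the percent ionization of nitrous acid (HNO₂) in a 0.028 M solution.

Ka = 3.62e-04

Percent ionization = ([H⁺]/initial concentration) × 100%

Using Ka equilibrium: x² + Ka×x - Ka×C = 0. Solving: [H⁺] = 3.0078e-03. Percent = (3.0078e-03/0.028) × 100

Percent ionization = 10.7%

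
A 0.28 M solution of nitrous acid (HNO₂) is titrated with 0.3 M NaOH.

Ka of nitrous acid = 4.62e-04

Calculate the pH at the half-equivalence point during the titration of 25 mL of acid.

At half-equivalence [HA] = [A⁻], so Henderson-Hasselbalch gives pH = pKa = -log(4.62e-04) = 3.34.

pH = pKa = 3.34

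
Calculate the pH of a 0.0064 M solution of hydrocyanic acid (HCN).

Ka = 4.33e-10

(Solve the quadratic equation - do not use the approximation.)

x² + Ka×x - Ka×C = 0. Using quadratic formula: [H⁺] = 1.6645e-06

pH = 5.78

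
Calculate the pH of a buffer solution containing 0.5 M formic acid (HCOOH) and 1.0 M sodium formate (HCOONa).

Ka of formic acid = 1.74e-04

pKa = -log(1.74e-04) = 3.76. pH = pKa + log([A⁻]/[HA]) = 3.76 + log(1.0/0.5)

pH = 4.06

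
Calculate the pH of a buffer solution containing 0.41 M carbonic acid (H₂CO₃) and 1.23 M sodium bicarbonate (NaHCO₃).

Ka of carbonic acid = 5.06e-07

pKa = -log(5.06e-07) = 6.30. pH = pKa + log([A⁻]/[HA]) = 6.30 + log(1.23/0.41)

pH = 6.77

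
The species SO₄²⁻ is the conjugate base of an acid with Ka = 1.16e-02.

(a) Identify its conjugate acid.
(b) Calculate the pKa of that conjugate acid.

(a) The conjugate acid is formed by adding one H⁺ to SO₄²⁻, giving HSO₄⁻. (b) pKa = -log(Ka) = -log(1.16e-02) = 1.94.

Conjugate acid: HSO₄⁻; pK_a = 1.94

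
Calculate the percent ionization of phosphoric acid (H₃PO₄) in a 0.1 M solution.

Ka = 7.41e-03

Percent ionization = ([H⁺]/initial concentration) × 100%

Using Ka equilibrium: x² + Ka×x - Ka×C = 0. Solving: [H⁺] = 2.3767e-02. Percent = (2.3767e-02/0.1) × 100

Percent ionization = 23.8%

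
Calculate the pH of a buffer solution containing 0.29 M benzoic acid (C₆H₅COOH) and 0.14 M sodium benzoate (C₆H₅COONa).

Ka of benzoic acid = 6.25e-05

pKa = -log(6.25e-05) = 4.20. pH = pKa + log([A⁻]/[HA]) = 4.20 + log(0.14/0.29)

pH = 3.89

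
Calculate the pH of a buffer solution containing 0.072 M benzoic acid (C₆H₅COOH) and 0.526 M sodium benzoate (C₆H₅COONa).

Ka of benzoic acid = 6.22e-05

pKa = -log(6.22e-05) = 4.21. pH = pKa + log([A⁻]/[HA]) = 4.21 + log(0.526/0.072)

pH = 5.07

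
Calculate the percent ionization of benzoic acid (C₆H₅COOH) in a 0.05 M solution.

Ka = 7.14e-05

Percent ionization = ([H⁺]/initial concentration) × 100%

Using Ka equilibrium: x² + Ka×x - Ka×C = 0. Solving: [H⁺] = 1.8541e-03. Percent = (1.8541e-03/0.05) × 100

Percent ionization = 3.71%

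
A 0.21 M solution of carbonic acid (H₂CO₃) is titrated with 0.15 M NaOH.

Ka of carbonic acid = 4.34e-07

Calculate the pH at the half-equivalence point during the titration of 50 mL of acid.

At half-equivalence [HA] = [A⁻], so Henderson-Hasselbalch gives pH = pKa = -log(4.34e-07) = 6.36.

pH = pKa = 6.36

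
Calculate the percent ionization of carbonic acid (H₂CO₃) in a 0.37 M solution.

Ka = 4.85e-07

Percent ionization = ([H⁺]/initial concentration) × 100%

Using Ka equilibrium: x² + Ka×x - Ka×C = 0. Solving: [H⁺] = 4.2337e-04. Percent = (4.2337e-04/0.37) × 100

Percent ionization = 0.114%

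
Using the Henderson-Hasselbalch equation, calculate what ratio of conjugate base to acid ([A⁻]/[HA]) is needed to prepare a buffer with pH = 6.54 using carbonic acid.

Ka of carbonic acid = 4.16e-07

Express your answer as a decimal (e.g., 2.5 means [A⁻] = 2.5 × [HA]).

pKa = -log(4.16e-07) = 6.3809. pH = pKa + log([A⁻]/[HA]), so log([A⁻]/[HA]) = pH − pKa = 6.54 − 6.3809 = 0.1591. [A⁻]/[HA] = 10^(0.1591) = 1.44

[A⁻]/[HA] = 1.44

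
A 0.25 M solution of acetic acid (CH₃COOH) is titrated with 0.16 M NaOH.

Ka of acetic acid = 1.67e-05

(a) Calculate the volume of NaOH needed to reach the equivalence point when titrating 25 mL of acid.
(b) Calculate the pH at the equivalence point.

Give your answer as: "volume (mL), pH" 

moles acid = 0.25 × 25/1000 = 0.00625 mol; V_base = moles/0.16 × 1000 = 39.1 mL. At equivalence only the conjugate base is present: [A⁻] = 0.00625/0.064 = 9.7561e-02 M. Kb = Kw/Ka = 5.99e-10; [OH⁻] = √(Kb × [A⁻]) = 7.6433e-06; pOH = 5.12; pH = 14 - pOH = 8.88.

V = 39.1 mL, pH = 8.88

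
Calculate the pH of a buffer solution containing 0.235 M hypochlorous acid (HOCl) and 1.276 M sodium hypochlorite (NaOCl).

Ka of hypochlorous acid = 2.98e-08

pKa = -log(2.98e-08) = 7.53. pH = pKa + log([A⁻]/[HA]) = 7.53 + log(1.276/0.235)

pH = 8.26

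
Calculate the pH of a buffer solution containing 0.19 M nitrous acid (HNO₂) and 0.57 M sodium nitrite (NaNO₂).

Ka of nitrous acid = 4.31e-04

pKa = -log(4.31e-04) = 3.37. pH = pKa + log([A⁻]/[HA]) = 3.37 + log(0.57/0.19)

pH = 3.84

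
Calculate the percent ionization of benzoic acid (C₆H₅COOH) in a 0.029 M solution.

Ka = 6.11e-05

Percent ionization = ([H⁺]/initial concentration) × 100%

Using Ka equilibrium: x² + Ka×x - Ka×C = 0. Solving: [H⁺] = 1.3009e-03. Percent = (1.3009e-03/0.029) × 100

Percent ionization = 4.49%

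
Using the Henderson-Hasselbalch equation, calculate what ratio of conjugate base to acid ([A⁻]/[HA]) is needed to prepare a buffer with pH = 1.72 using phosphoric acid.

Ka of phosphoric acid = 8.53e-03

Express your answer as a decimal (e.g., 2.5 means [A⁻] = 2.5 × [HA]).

pKa = -log(8.53e-03) = 2.0691. pH = pKa + log([A⁻]/[HA]), so log([A⁻]/[HA]) = pH − pKa = 1.72 − 2.0691 = -0.3491. [A⁻]/[HA] = 10^(-0.3491) = 0.448

[A⁻]/[HA] = 0.448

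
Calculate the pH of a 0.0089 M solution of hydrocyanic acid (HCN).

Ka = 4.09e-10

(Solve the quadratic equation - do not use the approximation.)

x² + Ka×x - Ka×C = 0. Using quadratic formula: [H⁺] = 1.9077e-06

pH = 5.72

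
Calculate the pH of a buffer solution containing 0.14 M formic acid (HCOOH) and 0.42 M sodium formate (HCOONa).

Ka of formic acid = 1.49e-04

pKa = -log(1.49e-04) = 3.83. pH = pKa + log([A⁻]/[HA]) = 3.83 + log(0.42/0.14)

pH = 4.30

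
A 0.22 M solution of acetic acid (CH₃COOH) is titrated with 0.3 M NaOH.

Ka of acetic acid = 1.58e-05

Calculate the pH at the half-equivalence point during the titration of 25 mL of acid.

At half-equivalence [HA] = [A⁻], so Henderson-Hasselbalch gives pH = pKa = -log(1.58e-05) = 4.80.

pH = pKa = 4.80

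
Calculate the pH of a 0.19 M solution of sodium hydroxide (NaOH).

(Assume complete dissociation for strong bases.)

[OH⁻] = 0.19 M for strong base. pOH = -log[OH⁻] = 0.72, pH = 14 - pOH

pH = 13.28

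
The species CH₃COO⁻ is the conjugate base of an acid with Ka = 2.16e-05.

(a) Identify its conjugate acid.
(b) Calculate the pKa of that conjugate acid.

(a) The conjugate acid is formed by adding one H⁺ to CH₃COO⁻, giving CH₃COOH. (b) pKa = -log(Ka) = -log(2.16e-05) = 4.67.

Conjugate acid: CH₃COOH; pK_a = 4.67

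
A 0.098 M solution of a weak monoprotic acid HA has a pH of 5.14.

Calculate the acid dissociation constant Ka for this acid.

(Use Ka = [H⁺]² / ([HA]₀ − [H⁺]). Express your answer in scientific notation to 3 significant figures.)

[H⁺] = 10^(−pH) = 10^(−5.14) = 7.244e-06 M. For HA ⇌ H⁺ + A⁻, Ka = [H⁺][A⁻]/[HA] = [H⁺]² / ([HA]₀ − [H⁺]) = (7.244e-06)² / (0.098 − 7.244e-06) = 5.36e-10.

K_a = 5.36e-10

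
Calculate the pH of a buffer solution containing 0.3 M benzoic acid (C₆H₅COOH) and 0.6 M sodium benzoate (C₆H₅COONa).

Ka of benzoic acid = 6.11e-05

pKa = -log(6.11e-05) = 4.21. pH = pKa + log([A⁻]/[HA]) = 4.21 + log(0.6/0.3)

pH = 4.51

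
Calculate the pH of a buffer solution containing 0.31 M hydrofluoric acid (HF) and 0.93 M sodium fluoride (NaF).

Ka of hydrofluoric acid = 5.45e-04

pKa = -log(5.45e-04) = 3.26. pH = pKa + log([A⁻]/[HA]) = 3.26 + log(0.93/0.31)

pH = 3.74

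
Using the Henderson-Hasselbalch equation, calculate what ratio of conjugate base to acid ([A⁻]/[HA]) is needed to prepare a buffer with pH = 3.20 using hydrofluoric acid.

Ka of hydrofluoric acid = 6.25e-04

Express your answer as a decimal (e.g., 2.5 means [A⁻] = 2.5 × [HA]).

pKa = -log(6.25e-04) = 3.2041. pH = pKa + log([A⁻]/[HA]), so log([A⁻]/[HA]) = pH − pKa = 3.20 − 3.2041 = -0.0041. [A⁻]/[HA] = 10^(-0.0041) = 0.991

[A⁻]/[HA] = 0.991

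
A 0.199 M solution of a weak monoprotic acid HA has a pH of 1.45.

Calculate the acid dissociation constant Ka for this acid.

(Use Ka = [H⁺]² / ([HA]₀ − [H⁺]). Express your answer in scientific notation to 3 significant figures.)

[H⁺] = 10^(−pH) = 10^(−1.45) = 3.548e-02 M. For HA ⇌ H⁺ + A⁻, Ka = [H⁺][A⁻]/[HA] = [H⁺]² / ([HA]₀ − [H⁺]) = (3.548e-02)² / (0.199 − 3.548e-02) = 7.70e-03.

K_a = 7.70e-03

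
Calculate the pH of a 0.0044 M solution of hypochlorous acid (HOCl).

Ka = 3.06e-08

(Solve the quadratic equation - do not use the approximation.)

x² + Ka×x - Ka×C = 0. Using quadratic formula: [H⁺] = 1.1588e-05

pH = 4.94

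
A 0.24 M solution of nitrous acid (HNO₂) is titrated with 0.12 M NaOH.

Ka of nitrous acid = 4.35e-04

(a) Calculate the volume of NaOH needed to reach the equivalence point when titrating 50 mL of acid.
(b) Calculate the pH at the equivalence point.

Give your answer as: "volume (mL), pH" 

moles acid = 0.24 × 50/1000 = 0.012 mol; V_base = moles/0.12 × 1000 = 100.0 mL. At equivalence only the conjugate base is present: [A⁻] = 0.012/0.150 = 8.0000e-02 M. Kb = Kw/Ka = 2.30e-11; [OH⁻] = √(Kb × [A⁻]) = 1.3561e-06; pOH = 5.87; pH = 14 - pOH = 8.13.

V = 100.0 mL, pH = 8.13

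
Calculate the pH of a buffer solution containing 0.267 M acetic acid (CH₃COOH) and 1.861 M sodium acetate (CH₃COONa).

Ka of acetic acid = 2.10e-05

pKa = -log(2.10e-05) = 4.68. pH = pKa + log([A⁻]/[HA]) = 4.68 + log(1.861/0.267)

pH = 5.52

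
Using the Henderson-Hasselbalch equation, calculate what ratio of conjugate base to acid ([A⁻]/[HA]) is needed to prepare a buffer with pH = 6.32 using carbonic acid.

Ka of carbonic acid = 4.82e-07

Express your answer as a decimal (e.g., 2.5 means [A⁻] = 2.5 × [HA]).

pKa = -log(4.82e-07) = 6.3170. pH = pKa + log([A⁻]/[HA]), so log([A⁻]/[HA]) = pH − pKa = 6.32 − 6.3170 = 0.0030. [A⁻]/[HA] = 10^(0.0030) = 1.01

[A⁻]/[HA] = 1.01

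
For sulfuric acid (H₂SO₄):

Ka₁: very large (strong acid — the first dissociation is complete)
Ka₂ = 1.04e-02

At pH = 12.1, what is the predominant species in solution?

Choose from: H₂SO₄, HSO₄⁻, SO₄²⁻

The first dissociation is complete, so H₂SO₄ itself is never the predominant species in water; pKa₂ = -log(1.04e-02) = 1.98. For a polyprotic acid the predominant species crosses at each pKa: below pKa_n the protonated form dominates, above it the deprotonated form does. At pH = 12.1, the predominant species is SO₄²⁻.

SO₄²⁻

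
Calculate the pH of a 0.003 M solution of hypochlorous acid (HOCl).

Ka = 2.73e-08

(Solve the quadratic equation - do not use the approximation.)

x² + Ka×x - Ka×C = 0. Using quadratic formula: [H⁺] = 9.0362e-06

pH = 5.04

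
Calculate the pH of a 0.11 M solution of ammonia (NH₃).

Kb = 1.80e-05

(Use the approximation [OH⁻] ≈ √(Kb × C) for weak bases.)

[OH⁻] = √(Kb × C) = √(1.80e-05 × 0.11) = 1.4071e-03. pOH = 2.85, pH = 14 - pOH

pH = 11.15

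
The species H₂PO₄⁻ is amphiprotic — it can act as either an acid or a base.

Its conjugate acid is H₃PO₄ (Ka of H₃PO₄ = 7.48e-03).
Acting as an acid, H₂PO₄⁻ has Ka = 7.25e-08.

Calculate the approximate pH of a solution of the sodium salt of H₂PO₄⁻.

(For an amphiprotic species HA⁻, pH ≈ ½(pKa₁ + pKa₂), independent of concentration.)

pKa₁ = -log(7.48e-03) = 2.13; pKa₂ = -log(7.25e-08) = 7.14. For an amphiprotic species, pH ≈ ½(pKa₁ + pKa₂) = ½(2.13 + 7.14) = 4.63.

pH = 4.63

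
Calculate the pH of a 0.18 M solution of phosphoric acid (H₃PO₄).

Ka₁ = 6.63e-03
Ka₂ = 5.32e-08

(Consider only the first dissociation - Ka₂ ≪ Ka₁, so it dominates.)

First dissociation dominates. From Ka₁ = [H⁺][HA⁻]/[H₂A], x² + Ka₁·x − Ka₁·C = 0 with C = 0.18 M and Ka₁ = 6.63e-03. Solving: [H⁺] = (−Ka₁ + √(Ka₁² + 4·Ka₁·C)) / 2 = 3.1389e-02 M. pH = -log(3.1389e-02) = 1.50.

pH = 1.50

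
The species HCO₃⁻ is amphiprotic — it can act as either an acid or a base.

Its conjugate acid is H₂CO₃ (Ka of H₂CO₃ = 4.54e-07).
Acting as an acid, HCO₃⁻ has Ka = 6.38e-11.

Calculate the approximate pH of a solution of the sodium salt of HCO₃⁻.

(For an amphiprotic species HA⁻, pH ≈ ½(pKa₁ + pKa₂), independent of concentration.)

pKa₁ = -log(4.54e-07) = 6.34; pKa₂ = -log(6.38e-11) = 10.20. For an amphiprotic species, pH ≈ ½(pKa₁ + pKa₂) = ½(6.34 + 10.20) = 8.27.

pH = 8.27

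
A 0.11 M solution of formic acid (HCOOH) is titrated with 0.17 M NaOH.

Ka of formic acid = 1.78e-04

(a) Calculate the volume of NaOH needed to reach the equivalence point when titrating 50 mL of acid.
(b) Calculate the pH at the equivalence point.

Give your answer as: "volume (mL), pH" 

moles acid = 0.11 × 50/1000 = 0.0055 mol; V_base = moles/0.17 × 1000 = 32.4 mL. At equivalence only the conjugate base is present: [A⁻] = 0.0055/0.082 = 6.6786e-02 M. Kb = Kw/Ka = 5.62e-11; [OH⁻] = √(Kb × [A⁻]) = 1.9370e-06; pOH = 5.71; pH = 14 - pOH = 8.29.

V = 32.4 mL, pH = 8.29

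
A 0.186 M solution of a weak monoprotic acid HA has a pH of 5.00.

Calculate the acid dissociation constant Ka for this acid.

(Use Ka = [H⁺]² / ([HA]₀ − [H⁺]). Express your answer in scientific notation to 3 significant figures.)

[H⁺] = 10^(−pH) = 10^(−5.00) = 1.000e-05 M. For HA ⇌ H⁺ + A⁻, Ka = [H⁺][A⁻]/[HA] = [H⁺]² / ([HA]₀ − [H⁺]) = (1.000e-05)² / (0.186 − 1.000e-05) = 5.38e-10.

K_a = 5.38e-10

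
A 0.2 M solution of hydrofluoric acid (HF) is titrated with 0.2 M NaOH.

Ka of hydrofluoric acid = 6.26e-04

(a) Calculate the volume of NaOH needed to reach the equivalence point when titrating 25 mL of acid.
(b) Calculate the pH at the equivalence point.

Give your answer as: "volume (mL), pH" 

moles acid = 0.2 × 25/1000 = 0.005 mol; V_base = moles/0.2 × 1000 = 25.0 mL. At equivalence only the conjugate base is present: [A⁻] = 0.005/0.050 = 1.0000e-01 M. Kb = Kw/Ka = 1.60e-11; [OH⁻] = √(Kb × [A⁻]) = 1.2639e-06; pOH = 5.90; pH = 14 - pOH = 8.10.

V = 25.0 mL, pH = 8.10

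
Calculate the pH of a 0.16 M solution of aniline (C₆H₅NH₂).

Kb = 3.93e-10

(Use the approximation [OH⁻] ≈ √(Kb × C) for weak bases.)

[OH⁻] = √(Kb × C) = √(3.93e-10 × 0.16) = 7.9297e-06. pOH = 5.10, pH = 14 - pOH

pH = 8.90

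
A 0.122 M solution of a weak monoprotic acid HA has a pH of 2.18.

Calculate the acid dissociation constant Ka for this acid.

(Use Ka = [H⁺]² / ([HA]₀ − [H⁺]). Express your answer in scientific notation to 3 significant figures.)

[H⁺] = 10^(−pH) = 10^(−2.18) = 6.607e-03 M. For HA ⇌ H⁺ + A⁻, Ka = [H⁺][A⁻]/[HA] = [H⁺]² / ([HA]₀ − [H⁺]) = (6.607e-03)² / (0.122 − 6.607e-03) = 3.78e-04.

K_a = 3.78e-04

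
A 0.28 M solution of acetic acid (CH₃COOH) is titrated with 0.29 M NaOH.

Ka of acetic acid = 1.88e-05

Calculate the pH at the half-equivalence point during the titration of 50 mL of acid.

At half-equivalence [HA] = [A⁻], so Henderson-Hasselbalch gives pH = pKa = -log(1.88e-05) = 4.73.

pH = pKa = 4.73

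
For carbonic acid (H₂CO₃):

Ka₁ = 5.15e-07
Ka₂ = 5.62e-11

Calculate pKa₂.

pKa₂ = -log(Ka₂) = -log(5.62e-11) = 10.25.

pK_{a2} = 10.25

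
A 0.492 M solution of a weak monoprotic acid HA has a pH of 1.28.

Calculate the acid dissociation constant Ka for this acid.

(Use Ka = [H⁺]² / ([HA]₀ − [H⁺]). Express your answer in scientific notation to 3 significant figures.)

[H⁺] = 10^(−pH) = 10^(−1.28) = 5.248e-02 M. For HA ⇌ H⁺ + A⁻, Ka = [H⁺][A⁻]/[HA] = [H⁺]² / ([HA]₀ − [H⁺]) = (5.248e-02)² / (0.492 − 5.248e-02) = 6.27e-03.

K_a = 6.27e-03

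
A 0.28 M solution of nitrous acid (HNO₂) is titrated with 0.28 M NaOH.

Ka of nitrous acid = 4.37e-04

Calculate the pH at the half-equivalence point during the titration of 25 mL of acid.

At half-equivalence [HA] = [A⁻], so Henderson-Hasselbalch gives pH = pKa = -log(4.37e-04) = 3.36.

pH = pKa = 3.36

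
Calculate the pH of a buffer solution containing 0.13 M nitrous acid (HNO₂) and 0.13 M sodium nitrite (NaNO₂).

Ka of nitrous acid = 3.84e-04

pKa = -log(3.84e-04) = 3.42. pH = pKa + log([A⁻]/[HA]) = 3.42 + log(0.13/0.13)

pH = 3.42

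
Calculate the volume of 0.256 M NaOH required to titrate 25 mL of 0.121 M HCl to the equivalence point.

At equivalence: moles acid = moles base. moles HCl = 0.121 × 25/1000 = 0.003025 mol. V_base = moles / 0.256 × 1000 = 11.8 mL.

V_{base} = 11.8 mL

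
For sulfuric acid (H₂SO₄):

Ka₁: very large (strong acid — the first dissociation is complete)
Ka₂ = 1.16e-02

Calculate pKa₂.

pKa₂ = -log(Ka₂) = -log(1.16e-02) = 1.94.

pK_{a2} = 1.94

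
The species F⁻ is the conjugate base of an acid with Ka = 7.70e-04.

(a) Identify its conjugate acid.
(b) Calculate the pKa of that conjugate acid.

(a) The conjugate acid is formed by adding one H⁺ to F⁻, giving HF. (b) pKa = -log(Ka) = -log(7.70e-04) = 3.11.

Conjugate acid: HF; pK_a = 3.11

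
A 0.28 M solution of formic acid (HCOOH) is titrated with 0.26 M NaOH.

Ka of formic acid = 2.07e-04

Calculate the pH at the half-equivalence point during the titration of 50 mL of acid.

At half-equivalence [HA] = [A⁻], so Henderson-Hasselbalch gives pH = pKa = -log(2.07e-04) = 3.68.

pH = pKa = 3.68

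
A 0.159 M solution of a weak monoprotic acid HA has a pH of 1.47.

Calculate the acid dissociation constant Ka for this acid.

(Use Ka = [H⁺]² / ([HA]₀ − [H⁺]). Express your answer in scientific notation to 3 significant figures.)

[H⁺] = 10^(−pH) = 10^(−1.47) = 3.388e-02 M. For HA ⇌ H⁺ + A⁻, Ka = [H⁺][A⁻]/[HA] = [H⁺]² / ([HA]₀ − [H⁺]) = (3.388e-02)² / (0.159 − 3.388e-02) = 9.18e-03.

K_a = 9.18e-03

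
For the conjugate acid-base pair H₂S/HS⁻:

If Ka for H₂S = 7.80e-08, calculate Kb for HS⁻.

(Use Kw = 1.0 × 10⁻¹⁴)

For a conjugate pair Ka × Kb = Kw, so Kb = Kw/Ka = 1.0 × 10⁻¹⁴ / 7.80e-08 = 1.28e-07.

K_b = 1.28e-07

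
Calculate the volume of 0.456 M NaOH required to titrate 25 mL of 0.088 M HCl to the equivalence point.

At equivalence: moles acid = moles base. moles HCl = 0.088 × 25/1000 = 0.0022 mol. V_base = moles / 0.456 × 1000 = 4.8 mL.

V_{base} = 4.8 mL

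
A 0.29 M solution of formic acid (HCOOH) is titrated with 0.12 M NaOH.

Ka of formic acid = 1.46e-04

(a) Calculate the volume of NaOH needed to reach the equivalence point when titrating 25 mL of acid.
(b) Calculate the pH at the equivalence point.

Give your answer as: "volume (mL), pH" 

moles acid = 0.29 × 25/1000 = 0.00725 mol; V_base = moles/0.12 × 1000 = 60.4 mL. At equivalence only the conjugate base is present: [A⁻] = 0.00725/0.085 = 8.4878e-02 M. Kb = Kw/Ka = 6.85e-11; [OH⁻] = √(Kb × [A⁻]) = 2.4111e-06; pOH = 5.62; pH = 14 - pOH = 8.38.

V = 60.4 mL, pH = 8.38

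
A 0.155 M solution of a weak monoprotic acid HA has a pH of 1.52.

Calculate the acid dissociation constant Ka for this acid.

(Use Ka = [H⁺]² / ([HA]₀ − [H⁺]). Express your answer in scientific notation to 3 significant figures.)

[H⁺] = 10^(−pH) = 10^(−1.52) = 3.020e-02 M. For HA ⇌ H⁺ + A⁻, Ka = [H⁺][A⁻]/[HA] = [H⁺]² / ([HA]₀ − [H⁺]) = (3.020e-02)² / (0.155 − 3.020e-02) = 7.31e-03.

K_a = 7.31e-03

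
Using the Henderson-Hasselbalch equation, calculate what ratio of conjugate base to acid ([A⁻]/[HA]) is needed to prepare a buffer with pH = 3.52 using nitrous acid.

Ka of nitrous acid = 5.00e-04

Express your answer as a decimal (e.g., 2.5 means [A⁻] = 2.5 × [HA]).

pKa = -log(5.00e-04) = 3.3010. pH = pKa + log([A⁻]/[HA]), so log([A⁻]/[HA]) = pH − pKa = 3.52 − 3.3010 = 0.2190. [A⁻]/[HA] = 10^(0.2190) = 1.66

[A⁻]/[HA] = 1.66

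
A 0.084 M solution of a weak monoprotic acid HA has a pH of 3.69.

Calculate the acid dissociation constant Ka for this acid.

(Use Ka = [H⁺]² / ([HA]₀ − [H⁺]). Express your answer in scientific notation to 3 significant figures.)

[H⁺] = 10^(−pH) = 10^(−3.69) = 2.042e-04 M. For HA ⇌ H⁺ + A⁻, Ka = [H⁺][A⁻]/[HA] = [H⁺]² / ([HA]₀ − [H⁺]) = (2.042e-04)² / (0.084 − 2.042e-04) = 4.97e-07.

K_a = 4.97e-07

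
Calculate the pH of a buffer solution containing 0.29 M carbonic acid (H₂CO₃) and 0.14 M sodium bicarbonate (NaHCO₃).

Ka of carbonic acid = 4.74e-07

pKa = -log(4.74e-07) = 6.32. pH = pKa + log([A⁻]/[HA]) = 6.32 + log(0.14/0.29)

pH = 6.01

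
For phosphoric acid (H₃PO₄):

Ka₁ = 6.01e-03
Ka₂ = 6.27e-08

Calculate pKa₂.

pKa₂ = -log(Ka₂) = -log(6.27e-08) = 7.20.

pK_{a2} = 7.20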